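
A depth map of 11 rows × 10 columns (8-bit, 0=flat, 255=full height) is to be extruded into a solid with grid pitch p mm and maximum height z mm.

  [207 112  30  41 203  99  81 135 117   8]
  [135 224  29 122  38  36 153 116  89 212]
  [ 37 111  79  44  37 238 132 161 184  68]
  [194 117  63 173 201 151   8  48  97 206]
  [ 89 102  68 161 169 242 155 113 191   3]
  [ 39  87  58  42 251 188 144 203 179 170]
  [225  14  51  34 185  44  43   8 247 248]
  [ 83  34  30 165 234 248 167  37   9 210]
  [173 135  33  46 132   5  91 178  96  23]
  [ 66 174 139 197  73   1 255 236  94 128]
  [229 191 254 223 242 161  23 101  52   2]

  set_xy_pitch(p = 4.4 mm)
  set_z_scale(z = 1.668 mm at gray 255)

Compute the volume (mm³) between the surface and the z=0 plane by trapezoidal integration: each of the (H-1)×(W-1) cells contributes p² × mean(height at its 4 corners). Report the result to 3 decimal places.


1359.767

height_mm = gray/255 × 1.668; cell vol = 4.4² × mean(4 corners)
unit = 4.4² × 1.668 / (4×255) = 0.0316593 mm³ per gray-sum
row 0: Σ corner-gray over 9 cells = 3812  → 120.6852
row 1: Σ corner-gray over 9 cells = 4038  → 127.8402
row 2: Σ corner-gray over 9 cells = 4193  → 132.7474
row 3: Σ corner-gray over 9 cells = 4610  → 145.9493
row 4: Σ corner-gray over 9 cells = 5007  → 158.5181
row 5: Σ corner-gray over 9 cells = 4238  → 134.1721
row 6: Σ corner-gray over 9 cells = 3866  → 122.3948
row 7: Σ corner-gray over 9 cells = 3769  → 119.3239
row 8: Σ corner-gray over 9 cells = 4160  → 131.7027
row 9: Σ corner-gray over 9 cells = 5257  → 166.4329
Σ rows: total corner-gray = 42950  → 1359.7667 mm³


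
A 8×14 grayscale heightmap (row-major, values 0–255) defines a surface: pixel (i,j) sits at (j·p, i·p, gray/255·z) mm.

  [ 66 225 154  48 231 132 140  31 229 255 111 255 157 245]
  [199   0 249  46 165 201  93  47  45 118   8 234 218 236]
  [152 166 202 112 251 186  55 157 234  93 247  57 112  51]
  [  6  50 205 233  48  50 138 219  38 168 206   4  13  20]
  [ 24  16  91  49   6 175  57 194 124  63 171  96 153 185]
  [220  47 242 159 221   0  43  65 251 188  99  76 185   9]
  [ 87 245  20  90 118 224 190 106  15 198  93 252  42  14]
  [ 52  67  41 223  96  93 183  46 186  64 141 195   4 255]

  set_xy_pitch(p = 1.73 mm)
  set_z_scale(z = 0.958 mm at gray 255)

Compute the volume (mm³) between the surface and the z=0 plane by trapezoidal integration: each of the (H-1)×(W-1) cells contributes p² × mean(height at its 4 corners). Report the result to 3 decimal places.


128.647

height_mm = gray/255 × 0.958; cell vol = 1.73² × mean(4 corners)
unit = 1.73² × 0.958 / (4×255) = 0.00281098 mm³ per gray-sum
row 0: Σ corner-gray over 13 cells = 7530  → 21.1667
row 1: Σ corner-gray over 13 cells = 7230  → 20.3234
row 2: Σ corner-gray over 13 cells = 6717  → 18.8813
row 3: Σ corner-gray over 13 cells = 5369  → 15.0921
row 4: Σ corner-gray over 13 cells = 5980  → 16.8097
row 5: Σ corner-gray over 13 cells = 6668  → 18.7436
row 6: Σ corner-gray over 13 cells = 6272  → 17.6305
Σ rows: total corner-gray = 45766  → 128.6472 mm³


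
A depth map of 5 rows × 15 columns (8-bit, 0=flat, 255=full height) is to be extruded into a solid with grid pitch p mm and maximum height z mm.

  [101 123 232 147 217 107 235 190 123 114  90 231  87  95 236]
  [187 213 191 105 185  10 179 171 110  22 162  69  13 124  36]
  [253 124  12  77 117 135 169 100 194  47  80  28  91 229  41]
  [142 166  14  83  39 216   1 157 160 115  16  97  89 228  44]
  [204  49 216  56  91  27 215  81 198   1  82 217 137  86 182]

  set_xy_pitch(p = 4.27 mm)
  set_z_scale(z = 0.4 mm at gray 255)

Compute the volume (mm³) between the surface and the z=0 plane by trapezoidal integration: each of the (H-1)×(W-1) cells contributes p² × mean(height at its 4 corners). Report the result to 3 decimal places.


height_mm = gray/255 × 0.4; cell vol = 4.27² × mean(4 corners)
unit = 4.27² × 0.4 / (4×255) = 0.00715016 mm³ per gray-sum
row 0: Σ corner-gray over 14 cells = 7650  → 54.6987
row 1: Σ corner-gray over 14 cells = 6431  → 45.9827
row 2: Σ corner-gray over 14 cells = 6048  → 43.2441
row 3: Σ corner-gray over 14 cells = 6246  → 44.6599
Σ rows: total corner-gray = 26375  → 188.5854 mm³

188.585


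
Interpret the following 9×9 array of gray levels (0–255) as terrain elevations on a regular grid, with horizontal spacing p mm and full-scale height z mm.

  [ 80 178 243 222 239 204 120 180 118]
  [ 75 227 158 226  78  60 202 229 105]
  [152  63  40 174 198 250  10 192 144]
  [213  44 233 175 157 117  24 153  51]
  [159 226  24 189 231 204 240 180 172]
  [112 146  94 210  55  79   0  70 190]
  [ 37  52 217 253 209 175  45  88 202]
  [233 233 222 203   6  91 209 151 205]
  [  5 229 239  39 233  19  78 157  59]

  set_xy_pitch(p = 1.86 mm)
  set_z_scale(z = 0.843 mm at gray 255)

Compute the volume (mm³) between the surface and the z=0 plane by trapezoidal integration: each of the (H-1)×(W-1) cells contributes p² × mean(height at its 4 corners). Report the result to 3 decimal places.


107.422

height_mm = gray/255 × 0.843; cell vol = 1.86² × mean(4 corners)
unit = 1.86² × 0.843 / (4×255) = 0.00285926 mm³ per gray-sum
row 0: Σ corner-gray over 8 cells = 5510  → 15.7545
row 1: Σ corner-gray over 8 cells = 4690  → 13.4099
row 2: Σ corner-gray over 8 cells = 4220  → 12.0661
row 3: Σ corner-gray over 8 cells = 4989  → 14.2648
row 4: Σ corner-gray over 8 cells = 4529  → 12.9496
row 5: Σ corner-gray over 8 cells = 3927  → 11.2283
row 6: Σ corner-gray over 8 cells = 4985  → 14.2534
row 7: Σ corner-gray over 8 cells = 4720  → 13.4957
Σ rows: total corner-gray = 37570  → 107.4223 mm³


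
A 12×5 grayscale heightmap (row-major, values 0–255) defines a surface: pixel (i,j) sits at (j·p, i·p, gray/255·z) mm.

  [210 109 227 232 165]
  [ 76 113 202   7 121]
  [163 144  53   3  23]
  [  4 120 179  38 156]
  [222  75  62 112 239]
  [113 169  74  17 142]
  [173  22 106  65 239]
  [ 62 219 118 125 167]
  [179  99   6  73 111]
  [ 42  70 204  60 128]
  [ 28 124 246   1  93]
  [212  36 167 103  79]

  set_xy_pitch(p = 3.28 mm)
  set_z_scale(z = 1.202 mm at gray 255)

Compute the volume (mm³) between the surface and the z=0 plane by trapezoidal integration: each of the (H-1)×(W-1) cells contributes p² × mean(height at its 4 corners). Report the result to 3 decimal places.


height_mm = gray/255 × 1.202; cell vol = 3.28² × mean(4 corners)
unit = 3.28² × 1.202 / (4×255) = 0.012678 mm³ per gray-sum
row 0: Σ corner-gray over 4 cells = 2352  → 29.8187
row 1: Σ corner-gray over 4 cells = 1427  → 18.0916
row 2: Σ corner-gray over 4 cells = 1420  → 18.0028
row 3: Σ corner-gray over 4 cells = 1793  → 22.7317
row 4: Σ corner-gray over 4 cells = 1734  → 21.9837
row 5: Σ corner-gray over 4 cells = 1573  → 19.9426
row 6: Σ corner-gray over 4 cells = 1951  → 24.7348
row 7: Σ corner-gray over 4 cells = 1799  → 22.8078
row 8: Σ corner-gray over 4 cells = 1484  → 18.8142
row 9: Σ corner-gray over 4 cells = 1701  → 21.5653
row 10: Σ corner-gray over 4 cells = 1766  → 22.3894
Σ rows: total corner-gray = 19000  → 240.8827 mm³

240.883


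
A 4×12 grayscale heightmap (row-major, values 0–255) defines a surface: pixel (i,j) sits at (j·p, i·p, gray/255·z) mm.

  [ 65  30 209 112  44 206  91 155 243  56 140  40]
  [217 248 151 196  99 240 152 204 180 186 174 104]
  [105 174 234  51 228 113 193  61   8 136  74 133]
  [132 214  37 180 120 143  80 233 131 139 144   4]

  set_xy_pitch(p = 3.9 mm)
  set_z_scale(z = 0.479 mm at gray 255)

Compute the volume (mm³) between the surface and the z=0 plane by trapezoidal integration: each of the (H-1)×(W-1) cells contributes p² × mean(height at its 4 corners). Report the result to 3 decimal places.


137.005

height_mm = gray/255 × 0.479; cell vol = 3.9² × mean(4 corners)
unit = 3.9² × 0.479 / (4×255) = 0.00714274 mm³ per gray-sum
row 0: Σ corner-gray over 11 cells = 6658  → 47.5563
row 1: Σ corner-gray over 11 cells = 6763  → 48.3063
row 2: Σ corner-gray over 11 cells = 5760  → 41.1422
Σ rows: total corner-gray = 19181  → 137.0048 mm³


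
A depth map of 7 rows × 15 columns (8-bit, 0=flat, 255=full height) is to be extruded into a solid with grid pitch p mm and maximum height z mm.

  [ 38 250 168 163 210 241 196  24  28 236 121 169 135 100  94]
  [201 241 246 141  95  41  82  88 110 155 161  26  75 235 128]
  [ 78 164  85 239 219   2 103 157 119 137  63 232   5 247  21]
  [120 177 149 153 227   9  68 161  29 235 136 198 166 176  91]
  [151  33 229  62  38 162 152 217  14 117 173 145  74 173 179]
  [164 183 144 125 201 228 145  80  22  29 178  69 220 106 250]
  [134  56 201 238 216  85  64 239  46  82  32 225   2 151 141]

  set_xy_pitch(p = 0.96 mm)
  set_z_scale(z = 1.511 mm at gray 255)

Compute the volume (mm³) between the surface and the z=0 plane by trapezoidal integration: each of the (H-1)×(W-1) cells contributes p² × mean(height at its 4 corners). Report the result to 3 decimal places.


61.726

height_mm = gray/255 × 1.511; cell vol = 0.96² × mean(4 corners)
unit = 0.96² × 1.511 / (4×255) = 0.00136523 mm³ per gray-sum
row 0: Σ corner-gray over 14 cells = 7935  → 10.8331
row 1: Σ corner-gray over 14 cells = 7364  → 10.0536
row 2: Σ corner-gray over 14 cells = 7622  → 10.4058
row 3: Σ corner-gray over 14 cells = 7487  → 10.2215
row 4: Σ corner-gray over 14 cells = 7382  → 10.0781
row 5: Σ corner-gray over 14 cells = 7423  → 10.1341
Σ rows: total corner-gray = 45213  → 61.7263 mm³


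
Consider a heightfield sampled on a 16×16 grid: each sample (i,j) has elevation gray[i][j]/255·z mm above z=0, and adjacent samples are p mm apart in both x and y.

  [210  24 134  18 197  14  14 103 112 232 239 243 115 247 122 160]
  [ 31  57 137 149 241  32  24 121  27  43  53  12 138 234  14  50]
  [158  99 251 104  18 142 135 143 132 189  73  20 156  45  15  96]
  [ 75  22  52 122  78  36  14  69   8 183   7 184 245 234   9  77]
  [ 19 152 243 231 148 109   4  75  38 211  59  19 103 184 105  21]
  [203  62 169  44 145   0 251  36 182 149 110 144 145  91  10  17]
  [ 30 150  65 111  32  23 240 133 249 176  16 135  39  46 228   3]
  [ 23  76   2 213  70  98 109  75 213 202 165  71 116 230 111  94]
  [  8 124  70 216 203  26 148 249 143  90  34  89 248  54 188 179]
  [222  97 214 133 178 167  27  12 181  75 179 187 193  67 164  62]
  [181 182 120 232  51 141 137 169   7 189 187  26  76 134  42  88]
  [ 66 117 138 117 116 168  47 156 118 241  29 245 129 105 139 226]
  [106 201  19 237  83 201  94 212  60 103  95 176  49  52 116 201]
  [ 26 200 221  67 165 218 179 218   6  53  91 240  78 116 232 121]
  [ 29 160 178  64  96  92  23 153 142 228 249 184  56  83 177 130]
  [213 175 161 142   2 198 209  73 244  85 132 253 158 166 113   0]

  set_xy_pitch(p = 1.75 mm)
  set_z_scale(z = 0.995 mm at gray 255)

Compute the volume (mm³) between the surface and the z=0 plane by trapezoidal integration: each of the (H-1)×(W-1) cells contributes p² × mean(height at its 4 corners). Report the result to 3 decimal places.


323.124

height_mm = gray/255 × 0.995; cell vol = 1.75² × mean(4 corners)
unit = 1.75² × 0.995 / (4×255) = 0.00298744 mm³ per gray-sum
row 0: Σ corner-gray over 15 cells = 6643  → 19.8456
row 1: Σ corner-gray over 15 cells = 5943  → 17.7543
row 2: Σ corner-gray over 15 cells = 5976  → 17.8529
row 3: Σ corner-gray over 15 cells = 6080  → 18.1636
row 4: Σ corner-gray over 15 cells = 6698  → 20.0099
row 5: Σ corner-gray over 15 cells = 6615  → 19.7619
row 6: Σ corner-gray over 15 cells = 6938  → 20.7268
row 7: Σ corner-gray over 15 cells = 7570  → 22.6149
row 8: Σ corner-gray over 15 cells = 7983  → 23.8487
row 9: Σ corner-gray over 15 cells = 7687  → 22.9644
row 10: Σ corner-gray over 15 cells = 7677  → 22.9346
row 11: Σ corner-gray over 15 cells = 7725  → 23.0780
row 12: Σ corner-gray over 15 cells = 8018  → 23.9533
row 13: Σ corner-gray over 15 cells = 8244  → 24.6284
row 14: Σ corner-gray over 15 cells = 8364  → 24.9869
Σ rows: total corner-gray = 108161  → 323.1244 mm³


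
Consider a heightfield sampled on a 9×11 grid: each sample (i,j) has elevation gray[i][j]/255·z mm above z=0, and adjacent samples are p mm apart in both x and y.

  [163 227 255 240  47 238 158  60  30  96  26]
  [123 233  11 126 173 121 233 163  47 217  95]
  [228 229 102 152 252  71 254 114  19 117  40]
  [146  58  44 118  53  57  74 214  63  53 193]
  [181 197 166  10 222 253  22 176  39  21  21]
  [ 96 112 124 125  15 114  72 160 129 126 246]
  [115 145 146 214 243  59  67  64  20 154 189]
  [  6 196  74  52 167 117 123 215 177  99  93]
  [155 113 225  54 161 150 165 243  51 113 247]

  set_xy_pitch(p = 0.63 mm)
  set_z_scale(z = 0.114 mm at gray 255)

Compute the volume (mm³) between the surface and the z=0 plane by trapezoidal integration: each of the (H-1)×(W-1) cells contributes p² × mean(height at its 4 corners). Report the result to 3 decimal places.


1.797

height_mm = gray/255 × 0.114; cell vol = 0.63² × mean(4 corners)
unit = 0.63² × 0.114 / (4×255) = 4.43594e-05 mm³ per gray-sum
row 0: Σ corner-gray over 10 cells = 5757  → 0.2554
row 1: Σ corner-gray over 10 cells = 5754  → 0.2552
row 2: Σ corner-gray over 10 cells = 4695  → 0.2083
row 3: Σ corner-gray over 10 cells = 4221  → 0.1872
row 4: Σ corner-gray over 10 cells = 4710  → 0.2089
row 5: Σ corner-gray over 10 cells = 4824  → 0.2140
row 6: Σ corner-gray over 10 cells = 5067  → 0.2248
row 7: Σ corner-gray over 10 cells = 5491  → 0.2436
Σ rows: total corner-gray = 40519  → 1.7974 mm³


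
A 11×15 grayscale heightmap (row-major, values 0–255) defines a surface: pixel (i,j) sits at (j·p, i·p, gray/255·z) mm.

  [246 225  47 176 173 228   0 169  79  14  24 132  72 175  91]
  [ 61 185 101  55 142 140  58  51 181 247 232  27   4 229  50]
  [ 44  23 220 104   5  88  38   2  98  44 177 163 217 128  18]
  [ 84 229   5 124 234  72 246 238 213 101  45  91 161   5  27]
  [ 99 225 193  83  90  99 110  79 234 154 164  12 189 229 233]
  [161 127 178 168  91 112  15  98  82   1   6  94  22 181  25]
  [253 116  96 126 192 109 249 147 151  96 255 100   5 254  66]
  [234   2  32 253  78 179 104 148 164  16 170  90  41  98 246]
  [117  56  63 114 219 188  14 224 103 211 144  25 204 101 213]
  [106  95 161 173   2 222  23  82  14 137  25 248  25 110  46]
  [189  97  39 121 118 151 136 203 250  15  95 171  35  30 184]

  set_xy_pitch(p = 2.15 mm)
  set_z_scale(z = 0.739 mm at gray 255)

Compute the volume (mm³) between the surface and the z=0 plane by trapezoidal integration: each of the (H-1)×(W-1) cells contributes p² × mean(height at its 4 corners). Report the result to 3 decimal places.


223.978

height_mm = gray/255 × 0.739; cell vol = 2.15² × mean(4 corners)
unit = 2.15² × 0.739 / (4×255) = 0.00334905 mm³ per gray-sum
row 0: Σ corner-gray over 14 cells = 6780  → 22.7065
row 1: Σ corner-gray over 14 cells = 6091  → 20.3990
row 2: Σ corner-gray over 14 cells = 6315  → 21.1492
row 3: Σ corner-gray over 14 cells = 7693  → 25.7642
row 4: Σ corner-gray over 14 cells = 6590  → 22.0702
row 5: Σ corner-gray over 14 cells = 6647  → 22.2611
row 6: Σ corner-gray over 14 cells = 7341  → 24.5854
row 7: Σ corner-gray over 14 cells = 6892  → 23.0816
row 8: Σ corner-gray over 14 cells = 6448  → 21.5947
row 9: Σ corner-gray over 14 cells = 6081  → 20.3656
Σ rows: total corner-gray = 66878  → 223.9775 mm³


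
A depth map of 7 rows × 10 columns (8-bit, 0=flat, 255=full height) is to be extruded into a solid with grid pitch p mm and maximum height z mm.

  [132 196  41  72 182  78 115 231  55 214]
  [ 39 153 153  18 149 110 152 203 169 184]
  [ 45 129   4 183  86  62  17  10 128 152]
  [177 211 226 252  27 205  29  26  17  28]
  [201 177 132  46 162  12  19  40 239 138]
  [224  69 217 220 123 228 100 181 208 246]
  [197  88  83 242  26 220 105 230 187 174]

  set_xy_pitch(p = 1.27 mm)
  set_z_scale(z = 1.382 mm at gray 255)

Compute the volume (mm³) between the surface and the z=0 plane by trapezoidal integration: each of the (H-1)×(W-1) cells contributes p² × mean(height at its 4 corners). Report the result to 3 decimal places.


59.998

height_mm = gray/255 × 1.382; cell vol = 1.27² × mean(4 corners)
unit = 1.27² × 1.382 / (4×255) = 0.00218532 mm³ per gray-sum
row 0: Σ corner-gray over 9 cells = 4723  → 10.3213
row 1: Σ corner-gray over 9 cells = 3872  → 8.4616
row 2: Σ corner-gray over 9 cells = 3626  → 7.9240
row 3: Σ corner-gray over 9 cells = 4184  → 9.1434
row 4: Σ corner-gray over 9 cells = 5155  → 11.2653
row 5: Σ corner-gray over 9 cells = 5895  → 12.8825
Σ rows: total corner-gray = 27455  → 59.9980 mm³


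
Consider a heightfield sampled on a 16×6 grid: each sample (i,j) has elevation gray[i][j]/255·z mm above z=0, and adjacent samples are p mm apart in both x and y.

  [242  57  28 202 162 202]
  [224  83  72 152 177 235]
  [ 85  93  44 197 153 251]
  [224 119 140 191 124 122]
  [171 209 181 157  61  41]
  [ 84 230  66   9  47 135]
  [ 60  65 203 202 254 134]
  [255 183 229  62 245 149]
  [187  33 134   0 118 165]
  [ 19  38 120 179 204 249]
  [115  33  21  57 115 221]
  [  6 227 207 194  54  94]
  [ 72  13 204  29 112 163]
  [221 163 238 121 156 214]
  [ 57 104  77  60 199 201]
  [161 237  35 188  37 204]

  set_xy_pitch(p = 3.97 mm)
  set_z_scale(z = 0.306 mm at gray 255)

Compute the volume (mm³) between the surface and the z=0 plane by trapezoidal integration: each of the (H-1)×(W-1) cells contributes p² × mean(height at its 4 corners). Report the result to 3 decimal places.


height_mm = gray/255 × 0.306; cell vol = 3.97² × mean(4 corners)
unit = 3.97² × 0.306 / (4×255) = 0.00472827 mm³ per gray-sum
row 0: Σ corner-gray over 5 cells = 2769  → 13.0926
row 1: Σ corner-gray over 5 cells = 2737  → 12.9413
row 2: Σ corner-gray over 5 cells = 2804  → 13.2581
row 3: Σ corner-gray over 5 cells = 2922  → 13.8160
row 4: Σ corner-gray over 5 cells = 2351  → 11.1162
row 5: Σ corner-gray over 5 cells = 2565  → 12.1280
row 6: Σ corner-gray over 5 cells = 3484  → 16.4733
row 7: Σ corner-gray over 5 cells = 2764  → 13.0689
row 8: Σ corner-gray over 5 cells = 2272  → 10.7426
row 9: Σ corner-gray over 5 cells = 2138  → 10.1090
row 10: Σ corner-gray over 5 cells = 2252  → 10.6481
row 11: Σ corner-gray over 5 cells = 2415  → 11.4188
row 12: Σ corner-gray over 5 cells = 2742  → 12.9649
row 13: Σ corner-gray over 5 cells = 2929  → 13.8491
row 14: Σ corner-gray over 5 cells = 2497  → 11.8065
Σ rows: total corner-gray = 39641  → 187.4334 mm³

187.433


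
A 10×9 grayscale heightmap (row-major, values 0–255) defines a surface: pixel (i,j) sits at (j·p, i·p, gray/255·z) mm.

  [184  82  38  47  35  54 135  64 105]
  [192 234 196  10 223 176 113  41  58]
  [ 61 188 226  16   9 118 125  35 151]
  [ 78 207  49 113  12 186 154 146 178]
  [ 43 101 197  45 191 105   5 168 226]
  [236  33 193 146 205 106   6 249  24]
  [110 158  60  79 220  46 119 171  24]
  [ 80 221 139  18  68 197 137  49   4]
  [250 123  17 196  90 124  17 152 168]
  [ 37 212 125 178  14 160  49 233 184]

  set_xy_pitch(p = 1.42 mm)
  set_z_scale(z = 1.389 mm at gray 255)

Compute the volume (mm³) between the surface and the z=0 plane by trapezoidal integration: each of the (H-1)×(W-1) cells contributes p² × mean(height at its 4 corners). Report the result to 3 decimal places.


93.469

height_mm = gray/255 × 1.389; cell vol = 1.42² × mean(4 corners)
unit = 1.42² × 1.389 / (4×255) = 0.00274586 mm³ per gray-sum
row 0: Σ corner-gray over 8 cells = 3435  → 9.4320
row 1: Σ corner-gray over 8 cells = 3882  → 10.6594
row 2: Σ corner-gray over 8 cells = 3636  → 9.9840
row 3: Σ corner-gray over 8 cells = 3883  → 10.6622
row 4: Σ corner-gray over 8 cells = 4029  → 11.0631
row 5: Σ corner-gray over 8 cells = 3976  → 10.9175
row 6: Σ corner-gray over 8 cells = 3582  → 9.8357
row 7: Σ corner-gray over 8 cells = 3598  → 9.8796
row 8: Σ corner-gray over 8 cells = 4019  → 11.0356
Σ rows: total corner-gray = 34040  → 93.4692 mm³


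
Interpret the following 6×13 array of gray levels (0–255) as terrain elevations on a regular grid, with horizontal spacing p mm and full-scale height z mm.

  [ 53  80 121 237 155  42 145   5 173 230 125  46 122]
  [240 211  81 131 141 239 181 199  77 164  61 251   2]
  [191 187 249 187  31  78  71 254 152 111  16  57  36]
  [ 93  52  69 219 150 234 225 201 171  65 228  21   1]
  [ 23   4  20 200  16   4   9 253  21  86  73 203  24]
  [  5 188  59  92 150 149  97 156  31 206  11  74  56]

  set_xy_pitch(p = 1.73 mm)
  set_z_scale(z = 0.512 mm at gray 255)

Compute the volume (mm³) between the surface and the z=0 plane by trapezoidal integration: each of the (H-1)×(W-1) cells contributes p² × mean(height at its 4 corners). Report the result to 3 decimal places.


43.886

height_mm = gray/255 × 0.512; cell vol = 1.73² × mean(4 corners)
unit = 1.73² × 0.512 / (4×255) = 0.00150232 mm³ per gray-sum
row 0: Σ corner-gray over 12 cells = 6607  → 9.9258
row 1: Σ corner-gray over 12 cells = 6727  → 10.1061
row 2: Σ corner-gray over 12 cells = 6377  → 9.5803
row 3: Σ corner-gray over 12 cells = 5189  → 7.7955
row 4: Σ corner-gray over 12 cells = 4312  → 6.4780
Σ rows: total corner-gray = 29212  → 43.8857 mm³


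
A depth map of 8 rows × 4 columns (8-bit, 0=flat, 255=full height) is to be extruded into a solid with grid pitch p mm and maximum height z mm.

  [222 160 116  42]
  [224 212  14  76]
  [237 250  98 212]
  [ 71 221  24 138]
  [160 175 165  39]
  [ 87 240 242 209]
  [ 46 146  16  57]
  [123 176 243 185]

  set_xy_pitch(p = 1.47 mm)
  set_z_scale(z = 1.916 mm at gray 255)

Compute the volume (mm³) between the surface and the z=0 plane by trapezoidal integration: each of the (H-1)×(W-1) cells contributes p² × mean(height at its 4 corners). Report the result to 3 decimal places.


49.870

height_mm = gray/255 × 1.916; cell vol = 1.47² × mean(4 corners)
unit = 1.47² × 1.916 / (4×255) = 0.0040591 mm³ per gray-sum
row 0: Σ corner-gray over 3 cells = 1568  → 6.3647
row 1: Σ corner-gray over 3 cells = 1897  → 7.7001
row 2: Σ corner-gray over 3 cells = 1844  → 7.4850
row 3: Σ corner-gray over 3 cells = 1578  → 6.4053
row 4: Σ corner-gray over 3 cells = 2139  → 8.6824
row 5: Σ corner-gray over 3 cells = 1687  → 6.8477
row 6: Σ corner-gray over 3 cells = 1573  → 6.3850
Σ rows: total corner-gray = 12286  → 49.8701 mm³


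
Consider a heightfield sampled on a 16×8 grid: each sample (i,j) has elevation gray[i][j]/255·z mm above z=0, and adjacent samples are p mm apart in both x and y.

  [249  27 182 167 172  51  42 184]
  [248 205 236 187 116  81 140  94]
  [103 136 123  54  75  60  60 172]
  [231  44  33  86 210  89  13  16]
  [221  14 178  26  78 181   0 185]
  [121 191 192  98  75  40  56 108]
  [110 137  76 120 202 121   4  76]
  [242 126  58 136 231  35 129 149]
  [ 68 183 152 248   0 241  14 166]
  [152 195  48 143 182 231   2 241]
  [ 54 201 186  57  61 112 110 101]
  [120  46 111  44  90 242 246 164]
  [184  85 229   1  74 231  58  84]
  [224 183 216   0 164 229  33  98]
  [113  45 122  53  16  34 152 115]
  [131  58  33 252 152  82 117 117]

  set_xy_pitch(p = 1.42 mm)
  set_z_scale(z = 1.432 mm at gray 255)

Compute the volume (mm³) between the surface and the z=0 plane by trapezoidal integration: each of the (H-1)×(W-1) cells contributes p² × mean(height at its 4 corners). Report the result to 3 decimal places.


139.729

height_mm = gray/255 × 1.432; cell vol = 1.42² × mean(4 corners)
unit = 1.42² × 1.432 / (4×255) = 0.00283087 mm³ per gray-sum
row 0: Σ corner-gray over 7 cells = 3987  → 11.2867
row 1: Σ corner-gray over 7 cells = 3563  → 10.0864
row 2: Σ corner-gray over 7 cells = 2488  → 7.0432
row 3: Σ corner-gray over 7 cells = 2557  → 7.2385
row 4: Σ corner-gray over 7 cells = 2893  → 8.1897
row 5: Σ corner-gray over 7 cells = 3039  → 8.6030
row 6: Σ corner-gray over 7 cells = 3327  → 9.4183
row 7: Σ corner-gray over 7 cells = 3731  → 10.5620
row 8: Σ corner-gray over 7 cells = 3905  → 11.0545
row 9: Σ corner-gray over 7 cells = 3604  → 10.2024
row 10: Σ corner-gray over 7 cells = 3451  → 9.7693
row 11: Σ corner-gray over 7 cells = 3466  → 9.8118
row 12: Σ corner-gray over 7 cells = 3596  → 10.1798
row 13: Σ corner-gray over 7 cells = 3044  → 8.6172
row 14: Σ corner-gray over 7 cells = 2708  → 7.6660
Σ rows: total corner-gray = 49359  → 139.7288 mm³


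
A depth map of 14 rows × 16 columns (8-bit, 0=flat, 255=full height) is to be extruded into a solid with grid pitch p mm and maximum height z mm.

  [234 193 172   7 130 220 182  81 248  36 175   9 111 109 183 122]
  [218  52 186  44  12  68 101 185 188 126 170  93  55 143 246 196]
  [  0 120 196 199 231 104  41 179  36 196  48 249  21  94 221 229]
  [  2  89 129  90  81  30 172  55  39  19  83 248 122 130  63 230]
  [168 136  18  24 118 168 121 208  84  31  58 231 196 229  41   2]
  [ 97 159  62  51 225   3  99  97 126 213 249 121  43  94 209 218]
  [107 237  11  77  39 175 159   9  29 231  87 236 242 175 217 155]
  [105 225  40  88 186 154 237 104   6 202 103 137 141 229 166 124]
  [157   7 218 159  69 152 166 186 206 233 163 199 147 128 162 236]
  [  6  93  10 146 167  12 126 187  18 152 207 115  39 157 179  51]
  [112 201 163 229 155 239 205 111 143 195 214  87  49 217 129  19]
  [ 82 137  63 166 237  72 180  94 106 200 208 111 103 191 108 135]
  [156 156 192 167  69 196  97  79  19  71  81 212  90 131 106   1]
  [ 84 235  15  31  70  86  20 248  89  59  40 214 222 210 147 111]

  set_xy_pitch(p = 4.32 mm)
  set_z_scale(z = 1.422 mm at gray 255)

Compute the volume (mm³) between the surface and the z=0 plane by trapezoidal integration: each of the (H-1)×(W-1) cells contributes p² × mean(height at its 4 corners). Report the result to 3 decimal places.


2643.777

height_mm = gray/255 × 1.422; cell vol = 4.32² × mean(4 corners)
unit = 4.32² × 1.422 / (4×255) = 0.0260176 mm³ per gray-sum
row 0: Σ corner-gray over 15 cells = 7820  → 203.4575
row 1: Σ corner-gray over 15 cells = 7851  → 204.2640
row 2: Σ corner-gray over 15 cells = 7031  → 182.9296
row 3: Σ corner-gray over 15 cells = 6428  → 167.2410
row 4: Σ corner-gray over 15 cells = 7313  → 190.2666
row 5: Σ corner-gray over 15 cells = 7927  → 206.2414
row 6: Σ corner-gray over 15 cells = 8375  → 217.8972
row 7: Σ corner-gray over 15 cells = 9048  → 235.4071
row 8: Σ corner-gray over 15 cells = 8056  → 209.5976
row 9: Σ corner-gray over 15 cells = 8078  → 210.1700
row 10: Σ corner-gray over 15 cells = 8974  → 233.4818
row 11: Σ corner-gray over 15 cells = 7658  → 199.2426
row 12: Σ corner-gray over 15 cells = 7056  → 183.5801
Σ rows: total corner-gray = 101615  → 2643.7765 mm³


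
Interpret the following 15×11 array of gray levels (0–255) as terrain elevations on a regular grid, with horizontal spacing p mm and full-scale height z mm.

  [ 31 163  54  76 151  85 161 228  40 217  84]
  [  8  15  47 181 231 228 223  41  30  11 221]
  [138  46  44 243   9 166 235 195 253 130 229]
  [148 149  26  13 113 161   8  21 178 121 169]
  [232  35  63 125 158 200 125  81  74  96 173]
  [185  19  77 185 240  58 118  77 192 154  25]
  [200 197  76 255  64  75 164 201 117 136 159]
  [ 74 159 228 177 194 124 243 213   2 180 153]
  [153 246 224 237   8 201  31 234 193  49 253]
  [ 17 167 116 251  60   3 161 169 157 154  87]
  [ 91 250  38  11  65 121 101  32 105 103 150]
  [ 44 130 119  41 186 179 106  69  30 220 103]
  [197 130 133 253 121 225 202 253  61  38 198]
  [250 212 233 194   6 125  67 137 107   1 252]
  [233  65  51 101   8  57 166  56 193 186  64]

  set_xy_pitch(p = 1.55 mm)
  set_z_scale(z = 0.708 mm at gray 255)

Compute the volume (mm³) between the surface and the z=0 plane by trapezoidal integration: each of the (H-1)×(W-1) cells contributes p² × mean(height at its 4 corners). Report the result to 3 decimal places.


121.079

height_mm = gray/255 × 0.708; cell vol = 1.55² × mean(4 corners)
unit = 1.55² × 0.708 / (4×255) = 0.00166762 mm³ per gray-sum
row 0: Σ corner-gray over 10 cells = 4708  → 7.8511
row 1: Σ corner-gray over 10 cells = 5252  → 8.7583
row 2: Σ corner-gray over 10 cells = 4906  → 8.1813
row 3: Σ corner-gray over 10 cells = 4216  → 7.0307
row 4: Σ corner-gray over 10 cells = 4769  → 7.9529
row 5: Σ corner-gray over 10 cells = 5379  → 8.9701
row 6: Σ corner-gray over 10 cells = 6196  → 10.3326
row 7: Σ corner-gray over 10 cells = 6519  → 10.8712
row 8: Σ corner-gray over 10 cells = 5832  → 9.7255
row 9: Σ corner-gray over 10 cells = 4473  → 7.4593
row 10: Σ corner-gray over 10 cells = 4200  → 7.0040
row 11: Σ corner-gray over 10 cells = 5534  → 9.2286
row 12: Σ corner-gray over 10 cells = 5893  → 9.8273
row 13: Σ corner-gray over 10 cells = 4729  → 7.8862
Σ rows: total corner-gray = 72606  → 121.0790 mm³


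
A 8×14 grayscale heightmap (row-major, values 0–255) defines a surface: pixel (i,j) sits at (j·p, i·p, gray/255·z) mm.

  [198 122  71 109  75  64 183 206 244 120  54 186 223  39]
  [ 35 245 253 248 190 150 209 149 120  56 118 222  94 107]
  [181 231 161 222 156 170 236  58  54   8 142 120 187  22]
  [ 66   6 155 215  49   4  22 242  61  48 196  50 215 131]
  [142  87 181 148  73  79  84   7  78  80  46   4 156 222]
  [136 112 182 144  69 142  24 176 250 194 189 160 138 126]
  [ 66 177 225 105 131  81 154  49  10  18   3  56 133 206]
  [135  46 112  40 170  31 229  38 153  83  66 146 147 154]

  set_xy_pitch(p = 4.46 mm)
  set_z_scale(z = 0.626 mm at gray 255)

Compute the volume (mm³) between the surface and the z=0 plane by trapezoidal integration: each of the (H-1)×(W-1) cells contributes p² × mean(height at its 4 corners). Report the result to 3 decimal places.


552.655

height_mm = gray/255 × 0.626; cell vol = 4.46² × mean(4 corners)
unit = 4.46² × 0.626 / (4×255) = 0.012208 mm³ per gray-sum
row 0: Σ corner-gray over 13 cells = 7801  → 95.2345
row 1: Σ corner-gray over 13 cells = 7943  → 96.9680
row 2: Σ corner-gray over 13 cells = 6416  → 78.3264
row 3: Σ corner-gray over 13 cells = 5133  → 62.6636
row 4: Σ corner-gray over 13 cells = 6232  → 76.0801
row 5: Σ corner-gray over 13 cells = 6378  → 77.8625
row 6: Σ corner-gray over 13 cells = 5367  → 65.5202
Σ rows: total corner-gray = 45270  → 552.6553 mm³


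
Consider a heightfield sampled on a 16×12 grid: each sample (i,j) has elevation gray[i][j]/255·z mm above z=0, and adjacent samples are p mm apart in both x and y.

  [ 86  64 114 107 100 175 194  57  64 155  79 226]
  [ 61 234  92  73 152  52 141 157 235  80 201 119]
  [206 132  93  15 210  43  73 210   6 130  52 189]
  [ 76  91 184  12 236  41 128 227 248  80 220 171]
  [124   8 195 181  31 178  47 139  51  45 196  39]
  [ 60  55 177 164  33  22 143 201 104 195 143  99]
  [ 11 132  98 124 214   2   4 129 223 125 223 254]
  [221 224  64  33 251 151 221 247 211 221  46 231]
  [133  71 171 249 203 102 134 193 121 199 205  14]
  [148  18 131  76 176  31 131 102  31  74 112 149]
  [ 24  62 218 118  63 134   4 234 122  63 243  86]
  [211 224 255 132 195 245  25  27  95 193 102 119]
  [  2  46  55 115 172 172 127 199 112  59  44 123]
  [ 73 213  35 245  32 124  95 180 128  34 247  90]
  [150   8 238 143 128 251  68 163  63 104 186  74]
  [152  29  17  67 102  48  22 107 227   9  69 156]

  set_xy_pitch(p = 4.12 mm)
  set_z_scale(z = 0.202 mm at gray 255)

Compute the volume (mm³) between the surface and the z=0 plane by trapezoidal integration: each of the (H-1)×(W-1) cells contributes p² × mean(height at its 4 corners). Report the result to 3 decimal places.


280.431

height_mm = gray/255 × 0.202; cell vol = 4.12² × mean(4 corners)
unit = 4.12² × 0.202 / (4×255) = 0.0033616 mm³ per gray-sum
row 0: Σ corner-gray over 11 cells = 5544  → 18.6367
row 1: Σ corner-gray over 11 cells = 5337  → 17.9408
row 2: Σ corner-gray over 11 cells = 5504  → 18.5022
row 3: Σ corner-gray over 11 cells = 5486  → 18.4417
row 4: Σ corner-gray over 11 cells = 4938  → 16.5996
row 5: Σ corner-gray over 11 cells = 5446  → 18.3073
row 6: Σ corner-gray over 11 cells = 6603  → 22.1966
row 7: Σ corner-gray over 11 cells = 7233  → 24.3144
row 8: Σ corner-gray over 11 cells = 5504  → 18.5022
row 9: Σ corner-gray over 11 cells = 4693  → 15.7760
row 10: Σ corner-gray over 11 cells = 5948  → 19.9948
row 11: Σ corner-gray over 11 cells = 5643  → 18.9695
row 12: Σ corner-gray over 11 cells = 5156  → 17.3324
row 13: Σ corner-gray over 11 cells = 5757  → 19.3527
row 14: Σ corner-gray over 11 cells = 4630  → 15.5642
Σ rows: total corner-gray = 83422  → 280.4311 mm³


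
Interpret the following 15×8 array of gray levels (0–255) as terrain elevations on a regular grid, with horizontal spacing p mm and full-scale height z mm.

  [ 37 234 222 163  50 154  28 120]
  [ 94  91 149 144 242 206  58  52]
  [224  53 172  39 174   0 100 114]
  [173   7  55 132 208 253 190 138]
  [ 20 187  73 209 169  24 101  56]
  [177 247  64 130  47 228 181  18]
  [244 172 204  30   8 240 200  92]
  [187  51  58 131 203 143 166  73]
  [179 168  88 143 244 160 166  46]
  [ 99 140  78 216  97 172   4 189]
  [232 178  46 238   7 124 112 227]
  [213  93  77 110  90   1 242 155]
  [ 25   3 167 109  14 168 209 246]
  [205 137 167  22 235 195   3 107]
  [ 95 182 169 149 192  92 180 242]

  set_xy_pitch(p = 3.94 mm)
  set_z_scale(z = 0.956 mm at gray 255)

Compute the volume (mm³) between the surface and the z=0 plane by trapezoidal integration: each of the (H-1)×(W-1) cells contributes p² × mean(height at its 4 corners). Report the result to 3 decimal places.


height_mm = gray/255 × 0.956; cell vol = 3.94² × mean(4 corners)
unit = 3.94² × 0.956 / (4×255) = 0.0145496 mm³ per gray-sum
row 0: Σ corner-gray over 7 cells = 3785  → 55.0701
row 1: Σ corner-gray over 7 cells = 3340  → 48.5956
row 2: Σ corner-gray over 7 cells = 3415  → 49.6868
row 3: Σ corner-gray over 7 cells = 3603  → 52.4221
row 4: Σ corner-gray over 7 cells = 3591  → 52.2475
row 5: Σ corner-gray over 7 cells = 4033  → 58.6784
row 6: Σ corner-gray over 7 cells = 3808  → 55.4048
row 7: Σ corner-gray over 7 cells = 3927  → 57.1362
row 8: Σ corner-gray over 7 cells = 3865  → 56.2341
row 9: Σ corner-gray over 7 cells = 3571  → 51.9565
row 10: Σ corner-gray over 7 cells = 3463  → 50.3852
row 11: Σ corner-gray over 7 cells = 3205  → 46.6314
row 12: Σ corner-gray over 7 cells = 3441  → 50.0651
row 13: Σ corner-gray over 7 cells = 4095  → 59.5805
Σ rows: total corner-gray = 51142  → 744.0941 mm³

744.094


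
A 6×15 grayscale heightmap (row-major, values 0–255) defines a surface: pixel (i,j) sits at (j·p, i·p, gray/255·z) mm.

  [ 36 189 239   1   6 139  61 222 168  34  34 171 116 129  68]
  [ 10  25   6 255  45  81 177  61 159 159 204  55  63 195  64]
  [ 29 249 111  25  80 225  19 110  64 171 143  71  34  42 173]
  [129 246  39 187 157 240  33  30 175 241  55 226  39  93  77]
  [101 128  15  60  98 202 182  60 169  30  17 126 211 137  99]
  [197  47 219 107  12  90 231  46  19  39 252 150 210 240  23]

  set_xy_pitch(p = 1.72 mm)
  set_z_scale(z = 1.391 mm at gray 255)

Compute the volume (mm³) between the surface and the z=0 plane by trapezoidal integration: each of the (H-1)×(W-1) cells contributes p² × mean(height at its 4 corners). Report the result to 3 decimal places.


129.627

height_mm = gray/255 × 1.391; cell vol = 1.72² × mean(4 corners)
unit = 1.72² × 1.391 / (4×255) = 0.00403445 mm³ per gray-sum
row 0: Σ corner-gray over 14 cells = 6166  → 24.8764
row 1: Σ corner-gray over 14 cells = 5934  → 23.9404
row 2: Σ corner-gray over 14 cells = 6618  → 26.7000
row 3: Σ corner-gray over 14 cells = 6798  → 27.4262
row 4: Σ corner-gray over 14 cells = 6614  → 26.6838
Σ rows: total corner-gray = 32130  → 129.6267 mm³


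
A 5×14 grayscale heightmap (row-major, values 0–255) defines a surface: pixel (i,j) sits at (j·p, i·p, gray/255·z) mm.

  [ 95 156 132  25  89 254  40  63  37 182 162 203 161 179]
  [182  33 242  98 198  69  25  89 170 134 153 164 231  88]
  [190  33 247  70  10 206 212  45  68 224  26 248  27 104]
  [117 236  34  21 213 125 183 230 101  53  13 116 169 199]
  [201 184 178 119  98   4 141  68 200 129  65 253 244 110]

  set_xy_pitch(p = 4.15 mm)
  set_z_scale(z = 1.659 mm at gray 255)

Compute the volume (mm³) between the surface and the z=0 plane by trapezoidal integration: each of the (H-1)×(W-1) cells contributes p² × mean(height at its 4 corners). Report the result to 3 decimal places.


height_mm = gray/255 × 1.659; cell vol = 4.15² × mean(4 corners)
unit = 4.15² × 1.659 / (4×255) = 0.0280119 mm³ per gray-sum
row 0: Σ corner-gray over 13 cells = 6764  → 189.4724
row 1: Σ corner-gray over 13 cells = 6608  → 185.1026
row 2: Σ corner-gray over 13 cells = 6430  → 180.1165
row 3: Σ corner-gray over 13 cells = 6981  → 195.5510
Σ rows: total corner-gray = 26783  → 750.2424 mm³

750.242


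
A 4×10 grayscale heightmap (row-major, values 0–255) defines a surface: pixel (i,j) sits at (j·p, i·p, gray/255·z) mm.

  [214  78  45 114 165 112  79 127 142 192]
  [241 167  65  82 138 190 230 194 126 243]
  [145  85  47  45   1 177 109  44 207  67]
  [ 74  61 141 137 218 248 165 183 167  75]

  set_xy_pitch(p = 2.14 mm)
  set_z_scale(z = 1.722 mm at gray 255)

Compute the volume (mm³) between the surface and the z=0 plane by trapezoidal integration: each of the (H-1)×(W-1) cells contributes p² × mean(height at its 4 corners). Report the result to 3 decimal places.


107.769

height_mm = gray/255 × 1.722; cell vol = 2.14² × mean(4 corners)
unit = 2.14² × 1.722 / (4×255) = 0.00773144 mm³ per gray-sum
row 0: Σ corner-gray over 9 cells = 4998  → 38.6417
row 1: Σ corner-gray over 9 cells = 4510  → 34.8688
row 2: Σ corner-gray over 9 cells = 4431  → 34.2580
Σ rows: total corner-gray = 13939  → 107.7686 mm³


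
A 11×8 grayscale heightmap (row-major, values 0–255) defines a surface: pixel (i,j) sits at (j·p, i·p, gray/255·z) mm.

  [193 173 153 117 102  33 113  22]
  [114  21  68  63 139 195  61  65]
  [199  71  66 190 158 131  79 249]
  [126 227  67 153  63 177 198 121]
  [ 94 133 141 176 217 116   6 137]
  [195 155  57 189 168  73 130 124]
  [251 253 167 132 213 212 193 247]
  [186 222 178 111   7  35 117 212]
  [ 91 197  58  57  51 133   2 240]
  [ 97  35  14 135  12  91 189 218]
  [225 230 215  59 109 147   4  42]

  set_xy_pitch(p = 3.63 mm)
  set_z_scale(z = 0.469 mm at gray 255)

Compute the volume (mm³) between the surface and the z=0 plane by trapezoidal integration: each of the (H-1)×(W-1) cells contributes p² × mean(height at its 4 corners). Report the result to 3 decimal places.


214.069

height_mm = gray/255 × 0.469; cell vol = 3.63² × mean(4 corners)
unit = 3.63² × 0.469 / (4×255) = 0.00605879 mm³ per gray-sum
row 0: Σ corner-gray over 7 cells = 2870  → 17.3887
row 1: Σ corner-gray over 7 cells = 3111  → 18.8489
row 2: Σ corner-gray over 7 cells = 3855  → 23.3566
row 3: Σ corner-gray over 7 cells = 3826  → 23.1809
row 4: Σ corner-gray over 7 cells = 3672  → 22.2479
row 5: Σ corner-gray over 7 cells = 4701  → 28.4824
row 6: Σ corner-gray over 7 cells = 4576  → 27.7250
row 7: Σ corner-gray over 7 cells = 3065  → 18.5702
row 8: Σ corner-gray over 7 cells = 2594  → 15.7165
row 9: Σ corner-gray over 7 cells = 3062  → 18.5520
Σ rows: total corner-gray = 35332  → 214.0692 mm³


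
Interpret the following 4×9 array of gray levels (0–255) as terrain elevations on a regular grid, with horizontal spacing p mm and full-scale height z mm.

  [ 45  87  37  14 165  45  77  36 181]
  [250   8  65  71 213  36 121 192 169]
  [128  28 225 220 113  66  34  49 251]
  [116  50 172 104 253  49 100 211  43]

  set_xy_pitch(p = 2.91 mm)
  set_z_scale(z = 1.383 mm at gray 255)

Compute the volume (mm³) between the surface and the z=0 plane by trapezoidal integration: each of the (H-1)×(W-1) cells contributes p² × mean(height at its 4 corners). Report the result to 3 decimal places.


121.075

height_mm = gray/255 × 1.383; cell vol = 2.91² × mean(4 corners)
unit = 2.91² × 1.383 / (4×255) = 0.0114817 mm³ per gray-sum
row 0: Σ corner-gray over 8 cells = 2979  → 34.2041
row 1: Σ corner-gray over 8 cells = 3680  → 42.2528
row 2: Σ corner-gray over 8 cells = 3886  → 44.6181
Σ rows: total corner-gray = 10545  → 121.0750 mm³
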